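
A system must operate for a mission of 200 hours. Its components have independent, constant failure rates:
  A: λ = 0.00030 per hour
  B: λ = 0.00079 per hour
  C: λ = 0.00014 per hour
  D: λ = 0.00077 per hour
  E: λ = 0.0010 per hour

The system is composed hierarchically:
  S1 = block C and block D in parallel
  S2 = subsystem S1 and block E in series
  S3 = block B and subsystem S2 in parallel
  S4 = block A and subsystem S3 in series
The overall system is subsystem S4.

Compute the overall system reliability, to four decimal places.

R(A) = exp(−0.00030 × 200) = 0.941765
R(B) = exp(−0.00079 × 200) = 0.853850
R(C) = exp(−0.00014 × 200) = 0.972388
R(D) = exp(−0.00077 × 200) = 0.857272
R(E) = exp(−0.0010 × 200) = 0.818731
Parallel (C and D): 1 − (1 − 0.972388)(1 − 0.857272) = 0.996059
Series ([0.996059] and E): 0.996059 × 0.818731 = 0.815504
Parallel (B and [0.815504]): 1 − (1 − 0.853850)(1 − 0.815504) = 0.973036
Series (A and [0.973036]): 0.941765 × 0.973036 = 0.9164

0.9164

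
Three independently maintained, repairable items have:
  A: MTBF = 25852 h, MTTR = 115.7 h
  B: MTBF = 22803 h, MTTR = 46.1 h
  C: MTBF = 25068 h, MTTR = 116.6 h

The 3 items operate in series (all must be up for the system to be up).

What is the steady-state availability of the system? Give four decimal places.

A(A) = MTBF/(MTBF+MTTR) = 25852/(25852+115.7) = 0.995544
A(B) = MTBF/(MTBF+MTTR) = 22803/(22803+46.1) = 0.997982
A(C) = MTBF/(MTBF+MTTR) = 25068/(25068+116.6) = 0.995370
Series availability: 0.995544 × 0.997982 × 0.995370 = 0.9889

0.9889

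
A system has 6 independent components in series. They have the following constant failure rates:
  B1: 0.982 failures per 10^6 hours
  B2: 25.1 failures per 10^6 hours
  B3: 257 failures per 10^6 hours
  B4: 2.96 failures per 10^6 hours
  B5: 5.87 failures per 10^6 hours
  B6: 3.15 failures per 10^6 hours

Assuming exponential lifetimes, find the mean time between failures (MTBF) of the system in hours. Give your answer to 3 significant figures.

Series of exponential components: λ_sys = Σ λ_i
λ_sys = 0.000000982 + 0.0000251 + 0.000257 + 0.00000296 + 0.00000587 + 0.00000315 = 2.9506e-04 /h
MTBF = 1 / λ_sys = 3390 h

3390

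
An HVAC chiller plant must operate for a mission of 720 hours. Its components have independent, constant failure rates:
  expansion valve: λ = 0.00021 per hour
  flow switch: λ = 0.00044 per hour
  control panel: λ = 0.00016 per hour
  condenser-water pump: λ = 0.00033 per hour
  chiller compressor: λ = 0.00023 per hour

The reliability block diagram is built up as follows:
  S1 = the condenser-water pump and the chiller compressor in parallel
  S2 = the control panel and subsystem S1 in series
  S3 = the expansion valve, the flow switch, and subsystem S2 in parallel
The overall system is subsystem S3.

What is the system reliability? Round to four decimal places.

0.9948

R(expansion valve) = exp(−0.00021 × 720) = 0.859676
R(flow switch) = exp(−0.00044 × 720) = 0.728476
R(control panel) = exp(−0.00016 × 720) = 0.891188
R(condenser-water pump) = exp(−0.00033 × 720) = 0.788518
R(chiller compressor) = exp(−0.00023 × 720) = 0.847385
Parallel (condenser-water pump and chiller compressor): 1 − (1 − 0.788518)(1 − 0.847385) = 0.967725
Series (control panel and [0.967725]): 0.891188 × 0.967725 = 0.862425
Parallel (expansion valve, flow switch, and [0.862425]): 1 − (1 − 0.859676)(1 − 0.728476)(1 − 0.862425) = 0.9948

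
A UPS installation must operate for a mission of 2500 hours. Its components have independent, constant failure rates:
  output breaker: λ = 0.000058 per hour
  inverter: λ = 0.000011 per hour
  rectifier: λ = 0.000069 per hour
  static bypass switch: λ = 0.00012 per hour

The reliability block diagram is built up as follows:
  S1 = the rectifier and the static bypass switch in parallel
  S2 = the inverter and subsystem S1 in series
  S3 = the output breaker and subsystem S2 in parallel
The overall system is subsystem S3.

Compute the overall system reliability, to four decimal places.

0.9909

R(output breaker) = exp(−0.000058 × 2500) = 0.865022
R(inverter) = exp(−0.000011 × 2500) = 0.972875
R(rectifier) = exp(−0.000069 × 2500) = 0.841558
R(static bypass switch) = exp(−0.00012 × 2500) = 0.740818
Parallel (rectifier and static bypass switch): 1 − (1 − 0.841558)(1 − 0.740818) = 0.958935
Series (inverter and [0.958935]): 0.972875 × 0.958935 = 0.932924
Parallel (output breaker and [0.932924]): 1 − (1 − 0.865022)(1 − 0.932924) = 0.9909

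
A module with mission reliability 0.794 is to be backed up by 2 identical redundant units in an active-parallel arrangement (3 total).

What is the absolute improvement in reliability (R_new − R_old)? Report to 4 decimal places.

R_before = 0.794
R_after = 1 − (1 − 0.794)^3 = 0.9913
ΔR = 0.9913 − 0.794 = 0.1973

0.1973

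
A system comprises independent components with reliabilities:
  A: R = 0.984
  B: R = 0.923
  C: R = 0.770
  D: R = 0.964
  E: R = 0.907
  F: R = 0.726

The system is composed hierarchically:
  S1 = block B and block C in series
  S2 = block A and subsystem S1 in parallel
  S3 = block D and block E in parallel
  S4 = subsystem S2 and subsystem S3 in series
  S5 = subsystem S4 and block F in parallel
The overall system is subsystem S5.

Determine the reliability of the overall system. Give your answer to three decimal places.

Series (B and C): 0.92300 × 0.77000 = 0.71071
Parallel (A and [0.71071]): 1 − (1 − 0.98400)(1 − 0.71071) = 0.99537
Parallel (D and E): 1 − (1 − 0.96400)(1 − 0.90700) = 0.99665
Series ([0.99537] and [0.99665]): 0.99537 × 0.99665 = 0.99204
Parallel ([0.99204] and F): 1 − (1 − 0.99204)(1 − 0.72600) = 0.998

0.998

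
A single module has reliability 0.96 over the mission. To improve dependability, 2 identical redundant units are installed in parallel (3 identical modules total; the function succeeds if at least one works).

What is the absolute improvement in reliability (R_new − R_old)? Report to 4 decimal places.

R_before = 0.96
R_after = 1 − (1 − 0.96)^3 = 0.9999
ΔR = 0.9999 − 0.96 = 0.0399

0.0399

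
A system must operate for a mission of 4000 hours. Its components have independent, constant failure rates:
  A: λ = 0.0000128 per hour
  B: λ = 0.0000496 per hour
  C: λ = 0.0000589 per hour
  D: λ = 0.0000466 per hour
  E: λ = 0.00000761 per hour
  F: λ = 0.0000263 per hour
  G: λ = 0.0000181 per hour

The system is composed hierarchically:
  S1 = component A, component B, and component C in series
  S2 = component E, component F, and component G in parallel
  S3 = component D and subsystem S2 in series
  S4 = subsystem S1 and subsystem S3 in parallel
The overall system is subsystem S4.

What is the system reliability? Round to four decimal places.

R(A) = exp(−0.0000128 × 4000) = 0.950089
R(B) = exp(−0.0000496 × 4000) = 0.820042
R(C) = exp(−0.0000589 × 4000) = 0.790097
R(D) = exp(−0.0000466 × 4000) = 0.829942
R(E) = exp(−0.00000761 × 4000) = 0.970019
R(F) = exp(−0.0000263 × 4000) = 0.900144
R(G) = exp(−0.0000181 × 4000) = 0.930159
Series (A, B, and C): 0.950089 × 0.820042 × 0.790097 = 0.615575
Parallel (E, F, and G): 1 − (1 − 0.970019)(1 − 0.900144)(1 − 0.930159) = 0.999791
Series (D and [0.999791]): 0.829942 × 0.999791 = 0.829769
Parallel ([0.615575] and [0.829769]): 1 − (1 − 0.615575)(1 − 0.829769) = 0.9346

0.9346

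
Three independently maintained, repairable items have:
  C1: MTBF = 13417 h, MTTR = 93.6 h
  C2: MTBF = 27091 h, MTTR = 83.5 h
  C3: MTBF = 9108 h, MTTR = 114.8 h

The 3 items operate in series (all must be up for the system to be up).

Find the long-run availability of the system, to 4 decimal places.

0.9777

A(C1) = MTBF/(MTBF+MTTR) = 13417/(13417+93.6) = 0.993072
A(C2) = MTBF/(MTBF+MTTR) = 27091/(27091+83.5) = 0.996927
A(C3) = MTBF/(MTBF+MTTR) = 9108/(9108+114.8) = 0.987553
Series availability: 0.993072 × 0.996927 × 0.987553 = 0.9777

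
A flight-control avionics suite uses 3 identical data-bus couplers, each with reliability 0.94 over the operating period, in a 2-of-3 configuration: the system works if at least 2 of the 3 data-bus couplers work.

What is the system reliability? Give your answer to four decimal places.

0.9896

R = Σ_{i=2}^{3} C(3,i) p^i (1−p)^{3−i} with p = 0.94
C(3,2)·0.94^2·0.06^1 = 0.159048
C(3,3)·0.94^3·0.06^0 = 0.830584
Sum = 0.9896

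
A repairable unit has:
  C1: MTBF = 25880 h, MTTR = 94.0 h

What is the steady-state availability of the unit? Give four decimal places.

A(C1) = MTBF/(MTBF+MTTR) = 25880/(25880+94.0) = 0.9964

0.9964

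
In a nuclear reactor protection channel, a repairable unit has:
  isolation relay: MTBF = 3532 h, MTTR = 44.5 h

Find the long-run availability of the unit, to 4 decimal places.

A(isolation relay) = MTBF/(MTBF+MTTR) = 3532/(3532+44.5) = 0.9876

0.9876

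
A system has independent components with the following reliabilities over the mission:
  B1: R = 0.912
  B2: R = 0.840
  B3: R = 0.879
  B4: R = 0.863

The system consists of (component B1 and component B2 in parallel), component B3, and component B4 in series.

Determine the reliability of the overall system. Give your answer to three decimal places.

0.748

Parallel (B1 and B2): 1 − (1 − 0.91200)(1 − 0.84000) = 0.98592
Series ([0.98592], B3, and B4): 0.98592 × 0.87900 × 0.86300 = 0.748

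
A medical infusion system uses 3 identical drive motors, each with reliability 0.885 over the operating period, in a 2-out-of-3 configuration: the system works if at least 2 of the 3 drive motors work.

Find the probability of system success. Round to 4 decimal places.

R = Σ_{i=2}^{3} C(3,i) p^i (1−p)^{3−i} with p = 0.885
C(3,2)·0.885^2·0.115^1 = 0.270213
C(3,3)·0.885^3·0.115^0 = 0.693154
Sum = 0.9634

0.9634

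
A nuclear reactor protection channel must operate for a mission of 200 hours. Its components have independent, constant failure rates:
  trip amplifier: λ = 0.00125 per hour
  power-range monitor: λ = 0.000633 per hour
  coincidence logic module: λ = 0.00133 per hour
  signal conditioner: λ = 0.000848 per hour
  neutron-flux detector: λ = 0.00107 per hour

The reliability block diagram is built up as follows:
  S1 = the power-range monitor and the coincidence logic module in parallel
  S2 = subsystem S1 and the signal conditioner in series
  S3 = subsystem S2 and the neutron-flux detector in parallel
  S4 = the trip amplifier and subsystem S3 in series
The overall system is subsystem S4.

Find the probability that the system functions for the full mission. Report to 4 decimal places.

0.7519

R(trip amplifier) = exp(−0.00125 × 200) = 0.778801
R(power-range monitor) = exp(−0.000633 × 200) = 0.881086
R(coincidence logic module) = exp(−0.00133 × 200) = 0.766439
R(signal conditioner) = exp(−0.000848 × 200) = 0.844002
R(neutron-flux detector) = exp(−0.00107 × 200) = 0.807348
Parallel (power-range monitor and coincidence logic module): 1 − (1 − 0.881086)(1 − 0.766439) = 0.972226
Series ([0.972226] and signal conditioner): 0.972226 × 0.844002 = 0.820561
Parallel ([0.820561] and neutron-flux detector): 1 − (1 − 0.820561)(1 − 0.807348) = 0.965431
Series (trip amplifier and [0.965431]): 0.778801 × 0.965431 = 0.7519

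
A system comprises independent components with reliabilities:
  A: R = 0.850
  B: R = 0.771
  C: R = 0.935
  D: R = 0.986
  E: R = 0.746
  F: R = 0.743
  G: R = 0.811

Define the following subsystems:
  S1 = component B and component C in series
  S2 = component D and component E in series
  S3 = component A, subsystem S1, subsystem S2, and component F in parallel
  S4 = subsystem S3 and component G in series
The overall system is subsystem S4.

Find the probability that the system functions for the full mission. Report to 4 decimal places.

Series (B and C): 0.771000 × 0.935000 = 0.720885
Series (D and E): 0.986000 × 0.746000 = 0.735556
Parallel (A, [0.720885], [0.735556], and F): 1 − (1 − 0.850000)(1 − 0.720885)(1 − 0.735556)(1 − 0.743000) = 0.997155
Series ([0.997155] and G): 0.997155 × 0.811000 = 0.8087

0.8087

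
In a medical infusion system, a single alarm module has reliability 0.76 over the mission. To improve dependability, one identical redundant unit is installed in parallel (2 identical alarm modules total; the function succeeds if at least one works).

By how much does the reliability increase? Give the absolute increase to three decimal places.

R_before = 0.76
R_after = 1 − (1 − 0.76)^2 = 0.942
ΔR = 0.942 − 0.76 = 0.182

0.182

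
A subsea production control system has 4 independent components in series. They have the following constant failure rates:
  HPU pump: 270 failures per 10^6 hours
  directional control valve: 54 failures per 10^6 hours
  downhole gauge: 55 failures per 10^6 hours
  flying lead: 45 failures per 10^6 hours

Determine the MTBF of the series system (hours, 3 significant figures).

Series of exponential components: λ_sys = Σ λ_i
λ_sys = 0.00027 + 0.000054 + 0.000055 + 0.000045 = 4.2400e-04 /h
MTBF = 1 / λ_sys = 2360 h

2360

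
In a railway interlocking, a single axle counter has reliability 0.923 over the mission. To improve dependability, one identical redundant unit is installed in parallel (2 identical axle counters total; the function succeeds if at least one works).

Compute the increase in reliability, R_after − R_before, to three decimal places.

0.071

R_before = 0.923
R_after = 1 − (1 − 0.923)^2 = 0.994
ΔR = 0.994 − 0.923 = 0.071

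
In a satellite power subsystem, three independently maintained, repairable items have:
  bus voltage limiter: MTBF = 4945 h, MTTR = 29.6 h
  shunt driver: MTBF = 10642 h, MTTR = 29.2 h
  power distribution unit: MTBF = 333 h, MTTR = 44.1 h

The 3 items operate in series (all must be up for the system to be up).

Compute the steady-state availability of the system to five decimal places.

0.87540

A(bus voltage limiter) = MTBF/(MTBF+MTTR) = 4945/(4945+29.6) = 0.994050
A(shunt driver) = MTBF/(MTBF+MTTR) = 10642/(10642+29.2) = 0.997264
A(power distribution unit) = MTBF/(MTBF+MTTR) = 333/(333+44.1) = 0.883055
Series availability: 0.994050 × 0.997264 × 0.883055 = 0.87540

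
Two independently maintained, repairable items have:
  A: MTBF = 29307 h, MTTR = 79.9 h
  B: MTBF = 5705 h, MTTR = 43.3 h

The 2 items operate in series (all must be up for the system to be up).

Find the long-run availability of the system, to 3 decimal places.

A(A) = MTBF/(MTBF+MTTR) = 29307/(29307+79.9) = 0.997281
A(B) = MTBF/(MTBF+MTTR) = 5705/(5705+43.3) = 0.992467
Series availability: 0.997281 × 0.992467 = 0.990

0.990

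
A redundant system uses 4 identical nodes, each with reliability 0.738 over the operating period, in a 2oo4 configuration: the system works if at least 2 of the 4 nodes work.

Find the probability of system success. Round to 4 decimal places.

R = Σ_{i=2}^{4} C(4,i) p^i (1−p)^{4−i} with p = 0.738
C(4,2)·0.738^2·0.262^2 = 0.224319
C(4,3)·0.738^3·0.262^1 = 0.421241
C(4,4)·0.738^4·0.262^0 = 0.296637
Sum = 0.9422

0.9422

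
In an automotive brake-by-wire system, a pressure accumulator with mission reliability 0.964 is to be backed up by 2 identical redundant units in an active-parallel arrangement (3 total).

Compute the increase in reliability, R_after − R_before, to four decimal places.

R_before = 0.964
R_after = 1 − (1 − 0.964)^3 = 1.0000
ΔR = 1.0000 − 0.964 = 0.0360

0.0360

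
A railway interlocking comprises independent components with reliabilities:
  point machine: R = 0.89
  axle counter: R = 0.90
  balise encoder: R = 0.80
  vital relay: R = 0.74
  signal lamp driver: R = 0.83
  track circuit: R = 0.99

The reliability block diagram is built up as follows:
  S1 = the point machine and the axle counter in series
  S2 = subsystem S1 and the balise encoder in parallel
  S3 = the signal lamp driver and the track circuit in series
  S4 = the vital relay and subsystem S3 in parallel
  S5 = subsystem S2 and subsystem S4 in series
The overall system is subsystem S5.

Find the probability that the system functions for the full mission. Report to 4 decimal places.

0.9157

Series (point machine and axle counter): 0.890000 × 0.900000 = 0.801000
Parallel ([0.801000] and balise encoder): 1 − (1 − 0.801000)(1 − 0.800000) = 0.960200
Series (signal lamp driver and track circuit): 0.830000 × 0.990000 = 0.821700
Parallel (vital relay and [0.821700]): 1 − (1 − 0.740000)(1 − 0.821700) = 0.953642
Series ([0.960200] and [0.953642]): 0.960200 × 0.953642 = 0.9157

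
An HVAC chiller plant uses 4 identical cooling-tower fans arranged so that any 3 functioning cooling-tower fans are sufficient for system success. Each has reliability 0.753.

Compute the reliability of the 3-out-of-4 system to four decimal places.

R = Σ_{i=3}^{4} C(4,i) p^i (1−p)^{4−i} with p = 0.753
C(4,3)·0.753^3·0.247^1 = 0.421834
C(4,4)·0.753^4·0.247^0 = 0.321499
Sum = 0.7433

0.7433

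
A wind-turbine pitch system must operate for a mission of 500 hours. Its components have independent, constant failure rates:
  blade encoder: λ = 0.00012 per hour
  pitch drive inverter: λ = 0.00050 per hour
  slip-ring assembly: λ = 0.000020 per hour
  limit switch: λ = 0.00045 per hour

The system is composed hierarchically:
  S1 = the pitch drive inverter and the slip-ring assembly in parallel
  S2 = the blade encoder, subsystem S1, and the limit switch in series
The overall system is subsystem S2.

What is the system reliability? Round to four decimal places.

0.7504

R(blade encoder) = exp(−0.00012 × 500) = 0.941765
R(pitch drive inverter) = exp(−0.00050 × 500) = 0.778801
R(slip-ring assembly) = exp(−0.000020 × 500) = 0.990050
R(limit switch) = exp(−0.00045 × 500) = 0.798516
Parallel (pitch drive inverter and slip-ring assembly): 1 − (1 − 0.778801)(1 − 0.990050) = 0.997799
Series (blade encoder, [0.997799], and limit switch): 0.941765 × 0.997799 × 0.798516 = 0.7504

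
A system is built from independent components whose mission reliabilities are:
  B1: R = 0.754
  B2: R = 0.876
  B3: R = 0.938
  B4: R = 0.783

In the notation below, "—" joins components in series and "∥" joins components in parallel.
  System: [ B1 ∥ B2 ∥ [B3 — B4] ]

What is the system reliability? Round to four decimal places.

Series (B3 and B4): 0.938000 × 0.783000 = 0.734454
Parallel (B1, B2, and [0.734454]): 1 − (1 − 0.754000)(1 − 0.876000)(1 − 0.734454) = 0.9919

0.9919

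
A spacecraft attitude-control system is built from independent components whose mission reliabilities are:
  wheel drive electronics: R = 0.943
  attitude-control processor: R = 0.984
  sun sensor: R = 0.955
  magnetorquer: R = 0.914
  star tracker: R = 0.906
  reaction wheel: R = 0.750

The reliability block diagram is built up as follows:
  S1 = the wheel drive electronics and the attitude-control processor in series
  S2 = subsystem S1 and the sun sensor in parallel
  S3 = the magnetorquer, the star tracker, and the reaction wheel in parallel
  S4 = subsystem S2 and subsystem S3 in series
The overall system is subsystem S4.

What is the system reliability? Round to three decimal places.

0.995

Series (wheel drive electronics and attitude-control processor): 0.94300 × 0.98400 = 0.92791
Parallel ([0.92791] and sun sensor): 1 − (1 − 0.92791)(1 − 0.95500) = 0.99676
Parallel (magnetorquer, star tracker, and reaction wheel): 1 − (1 − 0.91400)(1 − 0.90600)(1 − 0.75000) = 0.99798
Series ([0.99676] and [0.99798]): 0.99676 × 0.99798 = 0.995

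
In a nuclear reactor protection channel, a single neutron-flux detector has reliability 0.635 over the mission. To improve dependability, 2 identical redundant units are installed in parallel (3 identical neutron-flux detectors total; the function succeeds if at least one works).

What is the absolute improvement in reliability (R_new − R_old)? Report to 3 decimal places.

R_before = 0.635
R_after = 1 − (1 − 0.635)^3 = 0.951
ΔR = 0.951 − 0.635 = 0.316

0.316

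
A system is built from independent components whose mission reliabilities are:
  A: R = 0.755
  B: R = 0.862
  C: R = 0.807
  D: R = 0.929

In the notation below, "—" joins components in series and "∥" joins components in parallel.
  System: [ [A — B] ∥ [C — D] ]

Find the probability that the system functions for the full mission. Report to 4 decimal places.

Series (A and B): 0.755000 × 0.862000 = 0.650810
Series (C and D): 0.807000 × 0.929000 = 0.749703
Parallel ([0.650810] and [0.749703]): 1 − (1 − 0.650810)(1 − 0.749703) = 0.9126

0.9126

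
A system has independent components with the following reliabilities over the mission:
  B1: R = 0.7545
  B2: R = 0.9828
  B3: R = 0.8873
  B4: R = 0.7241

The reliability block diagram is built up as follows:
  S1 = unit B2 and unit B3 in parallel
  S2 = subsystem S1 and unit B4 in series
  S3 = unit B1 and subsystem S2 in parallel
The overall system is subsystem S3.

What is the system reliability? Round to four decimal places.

Parallel (B2 and B3): 1 − (1 − 0.982800)(1 − 0.887300) = 0.998062
Series ([0.998062] and B4): 0.998062 × 0.724100 = 0.722697
Parallel (B1 and [0.722697]): 1 − (1 − 0.754500)(1 − 0.722697) = 0.9319

0.9319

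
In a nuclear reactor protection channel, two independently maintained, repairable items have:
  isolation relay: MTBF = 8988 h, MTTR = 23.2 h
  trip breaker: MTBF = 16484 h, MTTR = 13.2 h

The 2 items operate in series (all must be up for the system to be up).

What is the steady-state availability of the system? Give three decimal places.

A(isolation relay) = MTBF/(MTBF+MTTR) = 8988/(8988+23.2) = 0.997425
A(trip breaker) = MTBF/(MTBF+MTTR) = 16484/(16484+13.2) = 0.999200
Series availability: 0.997425 × 0.999200 = 0.997

0.997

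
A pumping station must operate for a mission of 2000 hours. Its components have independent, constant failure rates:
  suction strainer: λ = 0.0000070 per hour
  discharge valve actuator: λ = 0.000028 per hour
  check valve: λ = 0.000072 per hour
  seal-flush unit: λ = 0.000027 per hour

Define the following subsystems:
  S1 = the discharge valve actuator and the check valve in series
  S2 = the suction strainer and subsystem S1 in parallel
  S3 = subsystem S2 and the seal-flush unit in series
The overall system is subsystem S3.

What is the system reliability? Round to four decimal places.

R(suction strainer) = exp(−0.0000070 × 2000) = 0.986098
R(discharge valve actuator) = exp(−0.000028 × 2000) = 0.945539
R(check valve) = exp(−0.000072 × 2000) = 0.865888
R(seal-flush unit) = exp(−0.000027 × 2000) = 0.947432
Series (discharge valve actuator and check valve): 0.945539 × 0.865888 = 0.818731
Parallel (suction strainer and [0.818731]): 1 − (1 − 0.986098)(1 − 0.818731) = 0.997480
Series ([0.997480] and seal-flush unit): 0.997480 × 0.947432 = 0.9450

0.9450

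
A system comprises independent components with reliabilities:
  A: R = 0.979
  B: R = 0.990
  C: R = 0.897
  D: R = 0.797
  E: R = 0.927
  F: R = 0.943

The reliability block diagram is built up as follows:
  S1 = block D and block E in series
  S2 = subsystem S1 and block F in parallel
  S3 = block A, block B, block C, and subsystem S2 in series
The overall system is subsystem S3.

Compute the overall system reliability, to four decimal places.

0.8564

Series (D and E): 0.797000 × 0.927000 = 0.738819
Parallel ([0.738819] and F): 1 − (1 − 0.738819)(1 − 0.943000) = 0.985113
Series (A, B, C, and [0.985113]): 0.979000 × 0.990000 × 0.897000 × 0.985113 = 0.8564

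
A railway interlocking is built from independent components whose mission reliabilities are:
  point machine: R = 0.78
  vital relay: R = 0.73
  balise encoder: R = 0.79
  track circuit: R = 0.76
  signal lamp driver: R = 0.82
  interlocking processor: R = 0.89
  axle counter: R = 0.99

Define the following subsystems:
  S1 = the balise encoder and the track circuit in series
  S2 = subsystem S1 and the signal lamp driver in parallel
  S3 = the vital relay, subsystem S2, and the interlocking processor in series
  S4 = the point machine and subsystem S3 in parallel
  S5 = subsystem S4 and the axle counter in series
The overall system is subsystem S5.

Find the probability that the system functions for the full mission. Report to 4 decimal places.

0.9035

Series (balise encoder and track circuit): 0.790000 × 0.760000 = 0.600400
Parallel ([0.600400] and signal lamp driver): 1 − (1 − 0.600400)(1 − 0.820000) = 0.928072
Series (vital relay, [0.928072], and interlocking processor): 0.730000 × 0.928072 × 0.890000 = 0.602968
Parallel (point machine and [0.602968]): 1 − (1 − 0.780000)(1 − 0.602968) = 0.912653
Series ([0.912653] and axle counter): 0.912653 × 0.990000 = 0.9035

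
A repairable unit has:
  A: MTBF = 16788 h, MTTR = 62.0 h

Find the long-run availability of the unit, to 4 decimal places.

A(A) = MTBF/(MTBF+MTTR) = 16788/(16788+62.0) = 0.9963

0.9963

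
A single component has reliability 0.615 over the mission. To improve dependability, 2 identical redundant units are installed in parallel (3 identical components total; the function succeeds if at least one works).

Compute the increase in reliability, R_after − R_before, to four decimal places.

0.3279

R_before = 0.615
R_after = 1 − (1 − 0.615)^3 = 0.9429
ΔR = 0.9429 − 0.615 = 0.3279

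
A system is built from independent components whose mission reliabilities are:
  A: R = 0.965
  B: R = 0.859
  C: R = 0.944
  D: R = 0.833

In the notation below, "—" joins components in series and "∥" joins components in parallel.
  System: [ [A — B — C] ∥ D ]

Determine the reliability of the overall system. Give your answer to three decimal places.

Series (A, B, and C): 0.96500 × 0.85900 × 0.94400 = 0.78251
Parallel ([0.78251] and D): 1 − (1 − 0.78251)(1 − 0.83300) = 0.964

0.964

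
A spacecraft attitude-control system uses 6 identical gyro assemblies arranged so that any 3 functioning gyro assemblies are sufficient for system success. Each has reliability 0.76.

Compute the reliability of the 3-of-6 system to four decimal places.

0.9674

R = Σ_{i=3}^{6} C(6,i) p^i (1−p)^{6−i} with p = 0.76
C(6,3)·0.76^3·0.24^3 = 0.121368
C(6,4)·0.76^4·0.24^2 = 0.288249
C(6,5)·0.76^5·0.24^1 = 0.365116
C(6,6)·0.76^6·0.24^0 = 0.192700
Sum = 0.9674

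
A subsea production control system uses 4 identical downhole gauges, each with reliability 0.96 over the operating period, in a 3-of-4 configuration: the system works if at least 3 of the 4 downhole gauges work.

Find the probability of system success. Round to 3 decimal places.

R = Σ_{i=3}^{4} C(4,i) p^i (1−p)^{4−i} with p = 0.96
C(4,3)·0.96^3·0.04^1 = 0.14156
C(4,4)·0.96^4·0.04^0 = 0.84935
Sum = 0.991

0.991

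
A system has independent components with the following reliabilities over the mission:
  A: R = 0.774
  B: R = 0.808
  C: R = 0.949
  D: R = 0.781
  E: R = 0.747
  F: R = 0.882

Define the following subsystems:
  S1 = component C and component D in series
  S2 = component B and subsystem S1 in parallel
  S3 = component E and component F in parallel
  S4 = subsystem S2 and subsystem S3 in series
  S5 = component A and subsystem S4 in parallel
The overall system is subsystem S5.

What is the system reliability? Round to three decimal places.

Series (C and D): 0.94900 × 0.78100 = 0.74117
Parallel (B and [0.74117]): 1 − (1 − 0.80800)(1 − 0.74117) = 0.95030
Parallel (E and F): 1 − (1 − 0.74700)(1 − 0.88200) = 0.97015
Series ([0.95030] and [0.97015]): 0.95030 × 0.97015 = 0.92193
Parallel (A and [0.92193]): 1 − (1 − 0.77400)(1 − 0.92193) = 0.982

0.982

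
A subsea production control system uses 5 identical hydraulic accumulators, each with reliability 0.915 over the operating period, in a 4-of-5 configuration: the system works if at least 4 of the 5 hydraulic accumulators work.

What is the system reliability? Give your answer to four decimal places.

R = Σ_{i=4}^{5} C(5,i) p^i (1−p)^{5−i} with p = 0.915
C(5,4)·0.915^4·0.085^1 = 0.297902
C(5,5)·0.915^5·0.085^0 = 0.641365
Sum = 0.9393

0.9393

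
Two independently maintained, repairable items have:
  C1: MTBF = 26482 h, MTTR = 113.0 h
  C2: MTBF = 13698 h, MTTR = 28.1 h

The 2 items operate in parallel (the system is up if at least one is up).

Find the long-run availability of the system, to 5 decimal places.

0.99999

A(C1) = MTBF/(MTBF+MTTR) = 26482/(26482+113.0) = 0.995751
A(C2) = MTBF/(MTBF+MTTR) = 13698/(13698+28.1) = 0.997953
Parallel availability: 1 − (1 − 0.995751)(1 − 0.997953) = 0.99999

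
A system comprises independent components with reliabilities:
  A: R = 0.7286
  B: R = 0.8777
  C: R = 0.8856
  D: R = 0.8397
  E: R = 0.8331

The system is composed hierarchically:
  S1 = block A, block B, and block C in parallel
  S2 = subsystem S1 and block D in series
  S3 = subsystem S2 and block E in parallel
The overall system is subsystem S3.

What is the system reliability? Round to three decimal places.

Parallel (A, B, and C): 1 − (1 − 0.72860)(1 − 0.87770)(1 − 0.88560) = 0.99620
Series ([0.99620] and D): 0.99620 × 0.83970 = 0.83651
Parallel ([0.83651] and E): 1 − (1 − 0.83651)(1 − 0.83310) = 0.973

0.973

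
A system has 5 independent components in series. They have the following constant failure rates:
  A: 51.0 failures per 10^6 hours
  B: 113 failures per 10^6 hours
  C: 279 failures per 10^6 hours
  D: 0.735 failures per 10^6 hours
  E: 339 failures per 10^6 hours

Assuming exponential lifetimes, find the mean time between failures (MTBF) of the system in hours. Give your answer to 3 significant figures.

1280

Series of exponential components: λ_sys = Σ λ_i
λ_sys = 0.0000510 + 0.000113 + 0.000279 + 0.000000735 + 0.000339 = 7.8274e-04 /h
MTBF = 1 / λ_sys = 1280 h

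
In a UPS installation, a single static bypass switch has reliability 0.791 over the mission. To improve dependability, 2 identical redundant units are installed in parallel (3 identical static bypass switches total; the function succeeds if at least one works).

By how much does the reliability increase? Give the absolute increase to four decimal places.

0.1999

R_before = 0.791
R_after = 1 − (1 − 0.791)^3 = 0.9909
ΔR = 0.9909 − 0.791 = 0.1999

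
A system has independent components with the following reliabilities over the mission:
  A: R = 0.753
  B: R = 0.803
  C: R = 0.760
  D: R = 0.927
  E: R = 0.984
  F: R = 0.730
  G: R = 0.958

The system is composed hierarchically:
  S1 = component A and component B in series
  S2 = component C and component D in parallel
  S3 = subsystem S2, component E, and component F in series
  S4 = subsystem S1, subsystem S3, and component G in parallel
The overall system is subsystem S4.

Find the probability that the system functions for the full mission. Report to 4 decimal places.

0.9951

Series (A and B): 0.753000 × 0.803000 = 0.604659
Parallel (C and D): 1 − (1 − 0.760000)(1 − 0.927000) = 0.982480
Series ([0.982480], E, and F): 0.982480 × 0.984000 × 0.730000 = 0.705735
Parallel ([0.604659], [0.705735], and G): 1 − (1 − 0.604659)(1 − 0.705735)(1 − 0.958000) = 0.9951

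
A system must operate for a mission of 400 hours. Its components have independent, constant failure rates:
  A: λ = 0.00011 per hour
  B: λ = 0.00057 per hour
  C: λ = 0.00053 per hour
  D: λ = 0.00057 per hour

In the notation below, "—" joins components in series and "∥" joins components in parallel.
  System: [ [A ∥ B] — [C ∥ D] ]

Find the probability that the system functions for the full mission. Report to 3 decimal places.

0.953

R(A) = exp(−0.00011 × 400) = 0.95695
R(B) = exp(−0.00057 × 400) = 0.79612
R(C) = exp(−0.00053 × 400) = 0.80896
R(D) = exp(−0.00057 × 400) = 0.79612
Parallel (A and B): 1 − (1 − 0.95695)(1 − 0.79612) = 0.99122
Parallel (C and D): 1 − (1 − 0.80896)(1 − 0.79612) = 0.96105
Series ([0.99122] and [0.96105]): 0.99122 × 0.96105 = 0.953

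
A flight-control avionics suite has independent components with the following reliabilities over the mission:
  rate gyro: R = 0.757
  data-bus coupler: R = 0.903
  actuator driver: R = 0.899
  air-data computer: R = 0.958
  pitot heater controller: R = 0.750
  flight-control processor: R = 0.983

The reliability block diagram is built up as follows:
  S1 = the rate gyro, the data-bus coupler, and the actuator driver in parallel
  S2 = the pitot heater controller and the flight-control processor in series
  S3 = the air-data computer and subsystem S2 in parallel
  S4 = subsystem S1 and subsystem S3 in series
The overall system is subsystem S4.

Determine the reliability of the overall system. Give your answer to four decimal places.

0.9866

Parallel (rate gyro, data-bus coupler, and actuator driver): 1 − (1 − 0.757000)(1 − 0.903000)(1 − 0.899000) = 0.997619
Series (pitot heater controller and flight-control processor): 0.750000 × 0.983000 = 0.737250
Parallel (air-data computer and [0.737250]): 1 − (1 − 0.958000)(1 − 0.737250) = 0.988965
Series ([0.997619] and [0.988965]): 0.997619 × 0.988965 = 0.9866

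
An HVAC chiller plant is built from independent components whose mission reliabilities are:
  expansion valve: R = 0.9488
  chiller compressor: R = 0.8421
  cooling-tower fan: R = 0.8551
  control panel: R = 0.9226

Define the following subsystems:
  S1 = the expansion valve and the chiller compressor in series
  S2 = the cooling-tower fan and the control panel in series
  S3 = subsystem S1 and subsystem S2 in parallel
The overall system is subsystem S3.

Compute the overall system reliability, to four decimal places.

Series (expansion valve and chiller compressor): 0.948800 × 0.842100 = 0.798984
Series (cooling-tower fan and control panel): 0.855100 × 0.922600 = 0.788915
Parallel ([0.798984] and [0.788915]): 1 − (1 − 0.798984)(1 − 0.788915) = 0.9576

0.9576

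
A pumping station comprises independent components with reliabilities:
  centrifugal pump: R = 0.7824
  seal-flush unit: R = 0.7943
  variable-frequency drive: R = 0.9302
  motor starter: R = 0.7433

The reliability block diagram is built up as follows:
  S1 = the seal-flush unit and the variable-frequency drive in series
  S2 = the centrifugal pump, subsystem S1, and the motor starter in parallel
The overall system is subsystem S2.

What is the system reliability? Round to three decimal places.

Series (seal-flush unit and variable-frequency drive): 0.79430 × 0.93020 = 0.73886
Parallel (centrifugal pump, [0.73886], and motor starter): 1 − (1 − 0.78240)(1 − 0.73886)(1 − 0.74330) = 0.985

0.985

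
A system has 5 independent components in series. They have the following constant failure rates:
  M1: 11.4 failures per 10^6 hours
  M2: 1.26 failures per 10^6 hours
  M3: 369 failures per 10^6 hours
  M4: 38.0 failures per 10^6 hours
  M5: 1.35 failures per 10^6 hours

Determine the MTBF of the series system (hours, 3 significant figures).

Series of exponential components: λ_sys = Σ λ_i
λ_sys = 0.0000114 + 0.00000126 + 0.000369 + 0.0000380 + 0.00000135 = 4.2101e-04 /h
MTBF = 1 / λ_sys = 2380 h

2380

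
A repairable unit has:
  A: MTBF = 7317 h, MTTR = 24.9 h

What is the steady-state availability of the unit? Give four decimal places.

A(A) = MTBF/(MTBF+MTTR) = 7317/(7317+24.9) = 0.9966

0.9966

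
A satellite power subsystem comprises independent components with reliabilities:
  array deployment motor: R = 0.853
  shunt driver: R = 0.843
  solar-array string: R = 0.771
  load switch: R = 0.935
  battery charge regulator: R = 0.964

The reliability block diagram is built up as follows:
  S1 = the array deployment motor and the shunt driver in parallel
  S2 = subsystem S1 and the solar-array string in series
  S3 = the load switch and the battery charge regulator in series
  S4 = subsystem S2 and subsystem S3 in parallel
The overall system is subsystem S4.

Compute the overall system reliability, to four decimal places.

Parallel (array deployment motor and shunt driver): 1 − (1 − 0.853000)(1 − 0.843000) = 0.976921
Series ([0.976921] and solar-array string): 0.976921 × 0.771000 = 0.753206
Series (load switch and battery charge regulator): 0.935000 × 0.964000 = 0.901340
Parallel ([0.753206] and [0.901340]): 1 − (1 − 0.753206)(1 − 0.901340) = 0.9757

0.9757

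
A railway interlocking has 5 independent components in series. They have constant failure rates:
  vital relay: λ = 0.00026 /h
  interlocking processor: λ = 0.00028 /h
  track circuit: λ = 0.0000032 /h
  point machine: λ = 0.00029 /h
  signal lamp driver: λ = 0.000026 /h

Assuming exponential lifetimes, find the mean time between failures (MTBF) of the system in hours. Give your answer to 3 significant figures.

Series of exponential components: λ_sys = Σ λ_i
λ_sys = 0.00026 + 0.00028 + 0.0000032 + 0.00029 + 0.000026 = 8.5920e-04 /h
MTBF = 1 / λ_sys = 1160 h

1160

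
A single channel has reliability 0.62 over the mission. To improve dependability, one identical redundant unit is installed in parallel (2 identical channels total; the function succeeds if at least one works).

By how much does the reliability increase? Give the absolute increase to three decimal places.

R_before = 0.62
R_after = 1 − (1 − 0.62)^2 = 0.856
ΔR = 0.856 − 0.62 = 0.236

0.236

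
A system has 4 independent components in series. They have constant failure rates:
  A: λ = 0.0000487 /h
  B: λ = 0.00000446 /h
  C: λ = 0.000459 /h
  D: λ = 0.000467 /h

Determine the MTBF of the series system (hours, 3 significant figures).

Series of exponential components: λ_sys = Σ λ_i
λ_sys = 0.0000487 + 0.00000446 + 0.000459 + 0.000467 = 9.7916e-04 /h
MTBF = 1 / λ_sys = 1020 h

1020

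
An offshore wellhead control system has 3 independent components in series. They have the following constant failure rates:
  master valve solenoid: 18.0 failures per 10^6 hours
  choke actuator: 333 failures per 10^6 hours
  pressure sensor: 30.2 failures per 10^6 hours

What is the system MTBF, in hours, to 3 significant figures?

2620

Series of exponential components: λ_sys = Σ λ_i
λ_sys = 0.0000180 + 0.000333 + 0.0000302 = 3.8120e-04 /h
MTBF = 1 / λ_sys = 2620 h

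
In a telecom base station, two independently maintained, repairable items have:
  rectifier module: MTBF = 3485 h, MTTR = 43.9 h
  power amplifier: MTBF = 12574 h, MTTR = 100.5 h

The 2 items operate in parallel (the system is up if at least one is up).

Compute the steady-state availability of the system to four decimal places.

0.9999

A(rectifier module) = MTBF/(MTBF+MTTR) = 3485/(3485+43.9) = 0.987560
A(power amplifier) = MTBF/(MTBF+MTTR) = 12574/(12574+100.5) = 0.992071
Parallel availability: 1 − (1 − 0.987560)(1 − 0.992071) = 0.9999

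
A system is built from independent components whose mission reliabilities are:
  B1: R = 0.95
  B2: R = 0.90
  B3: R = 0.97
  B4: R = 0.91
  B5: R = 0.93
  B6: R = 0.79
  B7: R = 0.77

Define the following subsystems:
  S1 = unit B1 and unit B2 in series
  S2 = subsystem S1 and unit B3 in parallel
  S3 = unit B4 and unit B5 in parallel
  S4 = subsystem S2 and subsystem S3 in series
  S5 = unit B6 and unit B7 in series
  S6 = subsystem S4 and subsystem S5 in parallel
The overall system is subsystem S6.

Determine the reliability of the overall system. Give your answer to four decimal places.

0.9958

Series (B1 and B2): 0.950000 × 0.900000 = 0.855000
Parallel ([0.855000] and B3): 1 − (1 − 0.855000)(1 − 0.970000) = 0.995650
Parallel (B4 and B5): 1 − (1 − 0.910000)(1 − 0.930000) = 0.993700
Series ([0.995650] and [0.993700]): 0.995650 × 0.993700 = 0.989377
Series (B6 and B7): 0.790000 × 0.770000 = 0.608300
Parallel ([0.989377] and [0.608300]): 1 − (1 − 0.989377)(1 − 0.608300) = 0.9958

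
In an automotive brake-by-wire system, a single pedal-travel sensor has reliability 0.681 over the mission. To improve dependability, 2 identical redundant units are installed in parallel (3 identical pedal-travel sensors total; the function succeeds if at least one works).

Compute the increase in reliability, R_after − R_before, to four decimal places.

0.2865

R_before = 0.681
R_after = 1 − (1 − 0.681)^3 = 0.9675
ΔR = 0.9675 − 0.681 = 0.2865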